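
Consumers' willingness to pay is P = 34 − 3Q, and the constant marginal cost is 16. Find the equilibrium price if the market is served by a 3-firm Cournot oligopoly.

With 3 symmetric Cournot firms, each firm's FOC gives 34 − 12q = 16, so q = 1.5, Q = 3·1.5 = 4.5, and P = 20.5.

P = 20.5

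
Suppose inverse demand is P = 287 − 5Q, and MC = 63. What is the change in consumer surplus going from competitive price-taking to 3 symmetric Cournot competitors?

CS falls by 2195.2

Competitive firms price at marginal cost: P = 63, giving Q = 44.8.
CS = ½·(287 − 63)·44.8 = 5017.6.
In a 3-firm Cournot equilibrium, symmetry and the first-order condition give q = (287 − 63)/(20) = 11.2. So Q = 33.6 and P = 119.
CS = ½·(287 − 119)·33.6 = 2822.4.
Change in consumer surplus: 2822.4 − 5017.6 = −2195.2.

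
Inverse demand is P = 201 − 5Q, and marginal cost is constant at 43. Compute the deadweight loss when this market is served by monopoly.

DWL = 624.1

Perfect competition: P = MC = 43, so 201 − 5Q = 43 and Q = 31.6.
A monopolist chooses Q where MR = MC. MR = 201 − 10Q; setting this equal to 43 gives Q = 15.8 and P = 122.
DWL is the triangle between Q = 15.8 and Q = 31.6: ½·(31.6 − 15.8)·(122 − 43) = 624.1.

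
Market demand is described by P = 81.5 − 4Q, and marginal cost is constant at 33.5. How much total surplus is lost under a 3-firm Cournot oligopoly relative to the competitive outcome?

Under competition P = MC = 33.5, so Q = (81.5 − 33.5)/4 = 12.
With 3 symmetric Cournot firms, each firm's FOC gives 81.5 − 16q = 33.5, so q = 3, Q = 3·3 = 9, and P = 45.5.
DWL is the triangle between Q = 9 and Q = 12: ½·(12 − 9)·(45.5 − 33.5) = 18.

DWL = 18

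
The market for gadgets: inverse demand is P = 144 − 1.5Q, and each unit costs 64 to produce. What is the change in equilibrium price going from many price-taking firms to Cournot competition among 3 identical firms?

P rises by 20

Under competition P = MC = 64, so Q = (144 − 64)/1.5 = 160/3.
Cournot with 3 identical firms: the symmetric best-response condition is 144 − 6q = 64. Each firm produces q = 40/3, total output Q = 40, price P = 84.
Change in equilibrium price: 84 − 64 = 20.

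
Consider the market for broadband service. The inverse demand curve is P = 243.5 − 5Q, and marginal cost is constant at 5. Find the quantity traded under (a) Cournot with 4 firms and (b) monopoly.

Cournot: Q = 38.16; Monopoly: Q = 23.85

With 4 symmetric Cournot firms, each firm's FOC gives 243.5 − 25q = 5, so q = 9.54, Q = 4·9.54 = 38.16, and P = 52.7.
The monopolist equates marginal revenue to marginal cost: 243.5 − 10Q = 5, so Q = 23.85. From demand, P = 124.25.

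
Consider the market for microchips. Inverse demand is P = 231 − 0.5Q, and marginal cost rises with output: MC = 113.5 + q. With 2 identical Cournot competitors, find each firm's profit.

π_i = 2209

With 2 symmetric Cournot firms, each firm's FOC gives 231 − 1.5q = 113.5 + q, so q = 47, Q = 2·47 = 94, and P = 184.
Each firm's profit = 184·47 − (113.5·47 + ½·1·47²) = 2209.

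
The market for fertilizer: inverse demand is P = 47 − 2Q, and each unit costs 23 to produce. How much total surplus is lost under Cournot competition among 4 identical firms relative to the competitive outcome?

DWL = 5.76

Under competition P = MC = 23, so Q = (47 − 23)/2 = 12.
With 4 symmetric Cournot firms, each firm's FOC gives 47 − 10q = 23, so q = 2.4, Q = 4·2.4 = 9.6, and P = 27.8.
DWL is the triangle between Q = 9.6 and Q = 12: ½·(12 − 9.6)·(27.8 − 23) = 5.76.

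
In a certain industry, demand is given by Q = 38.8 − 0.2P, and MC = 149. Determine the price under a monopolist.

P = 171.5

Inverting demand: P = 194 − 5Q.
The monopolist equates marginal revenue to marginal cost: 194 − 10Q = 149, so Q = 4.5. From demand, P = 171.5.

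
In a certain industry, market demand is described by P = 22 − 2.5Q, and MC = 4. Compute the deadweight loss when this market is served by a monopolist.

DWL = 16.2

Under competition P = MC = 4, so Q = (22 − 4)/2.5 = 7.2.
Monopoly sets MR = MC: 22 − 5Q = 4 ⇒ Q = 3.6, P = 22 − 2.5·3.6 = 13.
DWL is the triangle between Q = 3.6 and Q = 7.2: ½·(7.2 − 3.6)·(13 − 4) = 16.2.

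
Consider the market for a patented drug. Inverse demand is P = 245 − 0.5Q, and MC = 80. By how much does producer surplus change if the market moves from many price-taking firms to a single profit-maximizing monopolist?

PS rises by 13612.5

Perfect competition: P = MC = 80, so 245 − 0.5Q = 80 and Q = 330.
PS = (80 − 80)·330 = 0.
The monopolist equates marginal revenue to marginal cost: 245 − Q = 80, so Q = 165. From demand, P = 162.5.
PS = (162.5 − 80)·165 = 13612.5.
Change in producer surplus: 13612.5 − 0 = 13612.5.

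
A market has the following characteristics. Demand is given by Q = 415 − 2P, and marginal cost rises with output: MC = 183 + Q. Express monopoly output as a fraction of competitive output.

Q_m/Q_c = 0.75

Inverting demand: P = 207.5 − 0.5Q.
A monopolist chooses Q where MR = MC. MR = 207.5 − Q; setting this equal to 183 + Q gives Q = 12.25 and P = 201.375.
Under competition P = MC: 207.5 − 0.5Q = 183 + Q ⇒ Q = 49/3, P = 598/3.
Ratio Q_m/Q_c = 12.25/(49/3) = 0.75.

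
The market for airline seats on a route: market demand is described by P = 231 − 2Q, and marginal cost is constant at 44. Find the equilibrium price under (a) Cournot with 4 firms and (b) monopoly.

Cournot with 4 identical firms: the symmetric best-response condition is 231 − 10q = 44. Each firm produces q = 18.7, total output Q = 74.8, price P = 81.4.
The monopolist equates marginal revenue to marginal cost: 231 − 4Q = 44, so Q = 46.75. From demand, P = 137.5.

Cournot: P = 81.4; Monopoly: P = 137.5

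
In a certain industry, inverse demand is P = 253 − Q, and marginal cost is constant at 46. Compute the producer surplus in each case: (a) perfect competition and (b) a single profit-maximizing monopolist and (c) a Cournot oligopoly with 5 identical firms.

Competition: PS = 0; Monopoly: PS = 10712.25; Cournot: PS = 5951.25

Competitive firms price at marginal cost: P = 46, giving Q = 207.
PS = (46 − 46)·207 = 0.
Monopoly sets MR = MC: 253 − 2Q = 46 ⇒ Q = 103.5, P = 253 − 103.5 = 149.5.
PS = (149.5 − 46)·103.5 = 10712.25.
With 5 symmetric Cournot firms, each firm's FOC gives 253 − 6q = 46, so q = 34.5, Q = 5·34.5 = 172.5, and P = 80.5.
PS = (80.5 − 46)·172.5 = 5951.25.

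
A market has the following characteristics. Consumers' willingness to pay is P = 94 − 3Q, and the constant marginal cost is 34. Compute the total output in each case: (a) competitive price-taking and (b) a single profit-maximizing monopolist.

Competition: Q = 20; Monopoly: Q = 10

Perfect competition: P = MC = 34, so 94 − 3Q = 34 and Q = 20.
The monopolist equates marginal revenue to marginal cost: 94 − 6Q = 34, so Q = 10. From demand, P = 64.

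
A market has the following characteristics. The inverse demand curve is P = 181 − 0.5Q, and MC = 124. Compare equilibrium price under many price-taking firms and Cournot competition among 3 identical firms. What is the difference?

Perfect competition: P = MC = 124, so 181 − 0.5Q = 124 and Q = 114.
With 3 symmetric Cournot firms, each firm's FOC gives 181 − 2q = 124, so q = 28.5, Q = 3·28.5 = 85.5, and P = 138.25.
Change in equilibrium price: 138.25 − 124 = 14.25.

Equilibrium price rises by 14.25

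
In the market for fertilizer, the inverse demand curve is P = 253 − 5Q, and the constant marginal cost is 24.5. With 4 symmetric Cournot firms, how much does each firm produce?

With 4 symmetric Cournot firms, each firm's FOC gives 253 − 25q = 24.5, so q = 9.14, Q = 4·9.14 = 36.56, and P = 70.2.

q_i = 9.14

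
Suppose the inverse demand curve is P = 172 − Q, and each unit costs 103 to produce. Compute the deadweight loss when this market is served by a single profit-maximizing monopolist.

Under competition P = MC = 103, so Q = (172 − 103)/1 = 69.
A monopolist chooses Q where MR = MC. MR = 172 − 2Q; setting this equal to 103 gives Q = 34.5 and P = 137.5.
DWL is the triangle between Q = 34.5 and Q = 69: ½·(69 − 34.5)·(137.5 − 103) = 595.125.

DWL = 595.125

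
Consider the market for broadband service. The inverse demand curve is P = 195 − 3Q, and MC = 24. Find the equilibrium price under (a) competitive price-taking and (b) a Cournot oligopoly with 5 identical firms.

Competition: P = 24; Cournot: P = 52.5

Competitive firms price at marginal cost: P = 24, giving Q = 57.
With 5 symmetric Cournot firms, each firm's FOC gives 195 − 18q = 24, so q = 9.5, Q = 5·9.5 = 47.5, and P = 52.5.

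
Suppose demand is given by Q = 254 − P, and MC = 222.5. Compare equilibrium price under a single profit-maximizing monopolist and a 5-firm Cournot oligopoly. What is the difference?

P falls by 10.5

Inverting demand: P = 254 − Q.
A monopolist chooses Q where MR = MC. MR = 254 − 2Q; setting this equal to 222.5 gives Q = 15.75 and P = 238.25.
Cournot with 5 identical firms: the symmetric best-response condition is 254 − 6q = 222.5. Each firm produces q = 5.25, total output Q = 26.25, price P = 227.75.
Change in equilibrium price: 227.75 − 238.25 = −10.5.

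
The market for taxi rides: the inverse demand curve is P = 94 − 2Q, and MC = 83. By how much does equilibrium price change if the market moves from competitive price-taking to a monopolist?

P rises by 5.5

Perfect competition: P = MC = 83, so 94 − 2Q = 83 and Q = 5.5.
Monopoly sets MR = MC: 94 − 4Q = 83 ⇒ Q = 2.75, P = 94 − 2·2.75 = 88.5.
Change in equilibrium price: 88.5 − 83 = 5.5.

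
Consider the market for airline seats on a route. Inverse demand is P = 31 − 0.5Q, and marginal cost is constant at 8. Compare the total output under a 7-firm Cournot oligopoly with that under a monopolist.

Cournot with 7 identical firms: the symmetric best-response condition is 31 − 4q = 8. Each firm produces q = 5.75, total output Q = 40.25, price P = 10.875.
Monopoly sets MR = MC: 31 − Q = 8 ⇒ Q = 23, P = 31 − 0.5·23 = 19.5.

Cournot: Q = 40.25; Monopoly: Q = 23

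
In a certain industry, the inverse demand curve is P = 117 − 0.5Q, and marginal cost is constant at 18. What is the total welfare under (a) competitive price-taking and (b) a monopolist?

Perfect competition: P = MC = 18, so 117 − 0.5Q = 18 and Q = 198.
CS = ½·(117 − 18)·198 = 9801; PS = (18 − 18)·198 = 0; TS = 9801.
Monopoly sets MR = MC: 117 − Q = 18 ⇒ Q = 99, P = 117 − 0.5·99 = 67.5.
CS = ½·(117 − 67.5)·99 = 2450.25; PS = (67.5 − 18)·99 = 4900.5; TS = 7350.75.

Competition: TS = 9801; Monopoly: TS = 7350.75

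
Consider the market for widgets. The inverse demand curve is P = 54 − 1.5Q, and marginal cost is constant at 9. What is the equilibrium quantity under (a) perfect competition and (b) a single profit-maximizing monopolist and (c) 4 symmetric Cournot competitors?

Competitive firms price at marginal cost: P = 9, giving Q = 30.
A monopolist chooses Q where MR = MC. MR = 54 − 3Q; setting this equal to 9 gives Q = 15 and P = 31.5.
Cournot with 4 identical firms: the symmetric best-response condition is 54 − 7.5q = 9. Each firm produces q = 6, total output Q = 24, price P = 18.

Competition: Q = 30; Monopoly: Q = 15; Cournot: Q = 24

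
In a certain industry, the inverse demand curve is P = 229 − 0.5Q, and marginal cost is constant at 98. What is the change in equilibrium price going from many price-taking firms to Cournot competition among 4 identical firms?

Under competition P = MC = 98, so Q = (229 − 98)/0.5 = 262.
In a 4-firm Cournot equilibrium, symmetry and the first-order condition give q = (229 − 98)/(2.5) = 52.4. So Q = 209.6 and P = 124.2.
Change in equilibrium price: 124.2 − 98 = 26.2.

P rises by 26.2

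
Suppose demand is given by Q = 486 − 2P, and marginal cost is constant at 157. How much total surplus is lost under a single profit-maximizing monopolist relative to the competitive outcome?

DWL = 1849

Inverting demand: P = 243 − 0.5Q.
Under competition P = MC = 157, so Q = (243 − 157)/0.5 = 172.
Monopoly sets MR = MC: 243 − Q = 157 ⇒ Q = 86, P = 243 − 0.5·86 = 200.
DWL is the triangle between Q = 86 and Q = 172: ½·(172 − 86)·(200 − 157) = 1849.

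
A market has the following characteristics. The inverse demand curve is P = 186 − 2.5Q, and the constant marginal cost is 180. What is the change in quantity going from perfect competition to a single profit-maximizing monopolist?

Q falls by 1.2

Under competition P = MC = 180, so Q = (186 − 180)/2.5 = 2.4.
Monopoly sets MR = MC: 186 − 5Q = 180 ⇒ Q = 1.2, P = 186 − 2.5·1.2 = 183.
Change in quantity: 1.2 − 2.4 = −1.2.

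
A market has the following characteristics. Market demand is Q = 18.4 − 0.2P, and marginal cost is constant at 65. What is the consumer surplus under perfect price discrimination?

Inverting demand: P = 92 − 5Q.
With perfect price discrimination, output is the efficient level Q = 5.4 (where demand meets MC), but every buyer pays their willingness to pay: CS = 0 and PS = total surplus.
CS = 0.

CS = 0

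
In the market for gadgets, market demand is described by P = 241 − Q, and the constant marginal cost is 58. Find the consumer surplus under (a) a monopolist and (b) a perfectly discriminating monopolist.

Monopoly: CS = 4186.125; Perfect PD: CS = 0

The monopolist equates marginal revenue to marginal cost: 241 − 2Q = 58, so Q = 91.5. From demand, P = 149.5.
CS = ½·(241 − 149.5)·91.5 = 4186.125.
A perfectly discriminating monopolist sells every unit with P(Q) ≥ MC(Q), so output equals the competitive quantity Q = 183. Each buyer pays their reservation price, so CS = 0 and the firm captures all surplus.
CS = 0.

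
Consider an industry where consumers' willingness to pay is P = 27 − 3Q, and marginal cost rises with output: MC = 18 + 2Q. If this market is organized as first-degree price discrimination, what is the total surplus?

TS = 8.1

A perfectly discriminating monopolist sells every unit with P(Q) ≥ MC(Q), so output equals the competitive quantity Q = 1.8. Each buyer pays their reservation price, so CS = 0 and the firm captures all surplus.
TS = 8.1 (equal to competitive TS).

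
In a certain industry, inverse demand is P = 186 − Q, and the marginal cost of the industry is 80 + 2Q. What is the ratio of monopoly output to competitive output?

A monopolist chooses Q where MR = MC. MR = 186 − 2Q; setting this equal to 80 + 2Q gives Q = 26.5 and P = 159.5.
Under competition P = MC: 186 − Q = 80 + 2Q ⇒ Q = 106/3, P = 452/3.
Ratio Q_m/Q_c = 26.5/(106/3) = 0.75.

Q_m/Q_c = 0.75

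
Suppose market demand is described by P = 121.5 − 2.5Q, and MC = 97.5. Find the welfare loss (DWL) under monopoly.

DWL = 28.8

Competitive firms price at marginal cost: P = 97.5, giving Q = 9.6.
The monopolist equates marginal revenue to marginal cost: 121.5 − 5Q = 97.5, so Q = 4.8. From demand, P = 109.5.
DWL is the triangle between Q = 4.8 and Q = 9.6: ½·(9.6 − 4.8)·(109.5 − 97.5) = 28.8.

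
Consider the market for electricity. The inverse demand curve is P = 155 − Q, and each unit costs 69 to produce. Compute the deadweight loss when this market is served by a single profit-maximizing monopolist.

Competitive firms price at marginal cost: P = 69, giving Q = 86.
A monopolist chooses Q where MR = MC. MR = 155 − 2Q; setting this equal to 69 gives Q = 43 and P = 112.
DWL is the triangle between Q = 43 and Q = 86: ½·(86 − 43)·(112 − 69) = 924.5.

DWL = 924.5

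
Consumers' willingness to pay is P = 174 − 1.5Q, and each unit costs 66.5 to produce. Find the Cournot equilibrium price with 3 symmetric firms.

Cournot with 3 identical firms: the symmetric best-response condition is 174 − 6q = 66.5. Each firm produces q = 215/12, total output Q = 53.75, price P = 93.375.

P = 93.375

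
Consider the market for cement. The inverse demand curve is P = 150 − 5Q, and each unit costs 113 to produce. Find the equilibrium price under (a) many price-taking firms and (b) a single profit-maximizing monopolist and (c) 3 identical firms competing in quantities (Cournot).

Competitive firms price at marginal cost: P = 113, giving Q = 7.4.
A monopolist chooses Q where MR = MC. MR = 150 − 10Q; setting this equal to 113 gives Q = 3.7 and P = 131.5.
With 3 symmetric Cournot firms, each firm's FOC gives 150 − 20q = 113, so q = 1.85, Q = 3·1.85 = 5.55, and P = 122.25.

Competition: P = 113; Monopoly: P = 131.5; Cournot: P = 122.25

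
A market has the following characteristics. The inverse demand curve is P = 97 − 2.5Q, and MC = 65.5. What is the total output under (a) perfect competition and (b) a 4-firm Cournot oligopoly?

Competition: Q = 12.6; Cournot: Q = 10.08

Competitive firms price at marginal cost: P = 65.5, giving Q = 12.6.
Cournot with 4 identical firms: the symmetric best-response condition is 97 − 12.5q = 65.5. Each firm produces q = 2.52, total output Q = 10.08, price P = 71.8.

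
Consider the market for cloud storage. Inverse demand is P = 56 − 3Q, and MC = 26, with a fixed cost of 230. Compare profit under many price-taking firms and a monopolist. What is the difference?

Competitive firms price at marginal cost: P = 26, giving Q = 10.
Profit = (26 − 26)·10 − 230 = −230.
A monopolist chooses Q where MR = MC. MR = 56 − 6Q; setting this equal to 26 gives Q = 5 and P = 41.
Profit = (41 − 26)·5 − 230 = −155.
Change in profit: −155 − −230 = 75.

Profit rises by 75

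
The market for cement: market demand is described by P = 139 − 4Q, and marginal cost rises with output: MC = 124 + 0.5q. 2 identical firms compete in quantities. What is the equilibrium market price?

Cournot with 2 identical firms: the symmetric best-response condition is 139 − 12q = 124 + 0.5q. Each firm produces q = 1.2, total output Q = 2.4, price P = 129.4.

P = 129.4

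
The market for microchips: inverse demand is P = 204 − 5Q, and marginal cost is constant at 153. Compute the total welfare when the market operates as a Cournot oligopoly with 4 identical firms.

TS = 249.696

With 4 symmetric Cournot firms, each firm's FOC gives 204 − 25q = 153, so q = 2.04, Q = 4·2.04 = 8.16, and P = 163.2.
CS = ½·(204 − 163.2)·8.16 = 166.464; PS = (163.2 − 153)·8.16 = 83.232; TS = 249.696.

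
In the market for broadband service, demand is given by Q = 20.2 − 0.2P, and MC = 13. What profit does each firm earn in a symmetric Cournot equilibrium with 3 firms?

π_i = 96.8

Inverting demand: P = 101 − 5Q.
Cournot with 3 identical firms: the symmetric best-response condition is 101 − 20q = 13. Each firm produces q = 4.4, total output Q = 13.2, price P = 35.
Each firm's profit = (35 − 13)·4.4 = 96.8.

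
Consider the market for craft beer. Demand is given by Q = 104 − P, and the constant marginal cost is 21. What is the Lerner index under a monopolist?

Inverting demand: P = 104 − Q.
Monopoly sets MR = MC: 104 − 2Q = 21 ⇒ Q = 41.5, P = 104 − 41.5 = 62.5.
Lerner index = (P − MC)/P = (62.5 − 21)/62.5 = 0.664.

Lerner index = 0.664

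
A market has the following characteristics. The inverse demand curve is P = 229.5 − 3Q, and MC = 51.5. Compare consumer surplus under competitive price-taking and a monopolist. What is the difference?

CS falls by 3960.5

Under competition P = MC = 51.5, so Q = (229.5 − 51.5)/3 = 178/3.
CS = ½·(229.5 − 51.5)·178/3 = 15842/3.
A monopolist chooses Q where MR = MC. MR = 229.5 − 6Q; setting this equal to 51.5 gives Q = 89/3 and P = 140.5.
CS = ½·(229.5 − 140.5)·89/3 = 7921/6.
Change in consumer surplus: 7921/6 − 15842/3 = −3960.5.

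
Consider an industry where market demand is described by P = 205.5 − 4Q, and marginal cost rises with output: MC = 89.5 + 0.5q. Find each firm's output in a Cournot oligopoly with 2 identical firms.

With 2 symmetric Cournot firms, each firm's FOC gives 205.5 − 12q = 89.5 + 0.5q, so q = 9.28, Q = 2·9.28 = 18.56, and P = 131.26.

q_i = 9.28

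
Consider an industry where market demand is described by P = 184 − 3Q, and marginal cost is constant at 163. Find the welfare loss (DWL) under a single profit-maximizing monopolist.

DWL = 18.375

Competitive firms price at marginal cost: P = 163, giving Q = 7.
Monopoly sets MR = MC: 184 − 6Q = 163 ⇒ Q = 3.5, P = 184 − 3·3.5 = 173.5.
DWL is the triangle between Q = 3.5 and Q = 7: ½·(7 − 3.5)·(173.5 − 163) = 18.375.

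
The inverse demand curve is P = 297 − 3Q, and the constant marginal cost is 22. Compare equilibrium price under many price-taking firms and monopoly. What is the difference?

P rises by 137.5

Perfect competition: P = MC = 22, so 297 − 3Q = 22 and Q = 275/3.
A monopolist chooses Q where MR = MC. MR = 297 − 6Q; setting this equal to 22 gives Q = 275/6 and P = 159.5.
Change in equilibrium price: 159.5 − 22 = 137.5.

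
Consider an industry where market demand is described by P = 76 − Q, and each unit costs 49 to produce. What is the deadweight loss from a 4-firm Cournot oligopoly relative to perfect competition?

Competitive firms price at marginal cost: P = 49, giving Q = 27.
In a 4-firm Cournot equilibrium, symmetry and the first-order condition give q = (76 − 49)/(5) = 5.4. So Q = 21.6 and P = 54.4.
DWL is the triangle between Q = 21.6 and Q = 27: ½·(27 − 21.6)·(54.4 − 49) = 14.58.

DWL = 14.58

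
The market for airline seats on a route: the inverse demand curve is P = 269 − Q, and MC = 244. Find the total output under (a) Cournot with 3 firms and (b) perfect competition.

Cournot with 3 identical firms: the symmetric best-response condition is 269 − 4q = 244. Each firm produces q = 6.25, total output Q = 18.75, price P = 250.25.
Perfect competition: P = MC = 244, so 269 − Q = 244 and Q = 25.

Cournot: Q = 18.75; Competition: Q = 25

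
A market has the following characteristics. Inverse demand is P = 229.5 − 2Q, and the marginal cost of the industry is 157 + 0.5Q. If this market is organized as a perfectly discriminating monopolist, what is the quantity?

A perfectly discriminating monopolist sells every unit with P(Q) ≥ MC(Q), so output equals the competitive quantity Q = 29. Each buyer pays their reservation price, so CS = 0 and the firm captures all surplus.

Q = 29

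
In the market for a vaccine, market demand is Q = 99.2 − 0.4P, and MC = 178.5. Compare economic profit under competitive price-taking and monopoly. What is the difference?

Inverting demand: P = 248 − 2.5Q.
Perfect competition: P = MC = 178.5, so 248 − 2.5Q = 178.5 and Q = 27.8.
Profit = (178.5 − 178.5)·27.8 = 0.
Monopoly sets MR = MC: 248 − 5Q = 178.5 ⇒ Q = 13.9, P = 248 − 2.5·13.9 = 213.25.
Profit = (213.25 − 178.5)·13.9 = 483.025.
Change in economic profit: 483.025 − 0 = 483.025.

π rises by 483.025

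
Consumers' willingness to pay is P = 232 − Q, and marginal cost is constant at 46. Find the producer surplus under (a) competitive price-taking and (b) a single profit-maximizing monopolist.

Perfect competition: P = MC = 46, so 232 − Q = 46 and Q = 186.
PS = (46 − 46)·186 = 0.
A monopolist chooses Q where MR = MC. MR = 232 − 2Q; setting this equal to 46 gives Q = 93 and P = 139.
PS = (139 − 46)·93 = 8649.

Competition: PS = 0; Monopoly: PS = 8649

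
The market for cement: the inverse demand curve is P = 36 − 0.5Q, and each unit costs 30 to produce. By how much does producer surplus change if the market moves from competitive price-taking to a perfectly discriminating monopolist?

Producer surplus rises by 36

Competitive firms price at marginal cost: P = 30, giving Q = 12.
PS = (30 − 30)·12 = 0.
With perfect price discrimination, output is the efficient level Q = 12 (where demand meets MC), but every buyer pays their willingness to pay: CS = 0 and PS = total surplus.
PS = ½·(36 − 30)·12 = 36.
Change in producer surplus: 36 − 0 = 36.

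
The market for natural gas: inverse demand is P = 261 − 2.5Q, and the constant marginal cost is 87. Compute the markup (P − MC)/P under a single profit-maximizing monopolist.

Monopoly sets MR = MC: 261 − 5Q = 87 ⇒ Q = 34.8, P = 261 − 2.5·34.8 = 174.
Lerner index = (P − MC)/P = (174 − 87)/174 = 0.5.

Lerner index = 0.5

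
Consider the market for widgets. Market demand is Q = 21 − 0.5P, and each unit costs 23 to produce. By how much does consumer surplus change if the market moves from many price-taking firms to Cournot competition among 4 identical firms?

Consumer surplus falls by 32.49

Inverting demand: P = 42 − 2Q.
Competitive firms price at marginal cost: P = 23, giving Q = 9.5.
CS = ½·(42 − 23)·9.5 = 90.25.
With 4 symmetric Cournot firms, each firm's FOC gives 42 − 10q = 23, so q = 1.9, Q = 4·1.9 = 7.6, and P = 26.8.
CS = ½·(42 − 26.8)·7.6 = 57.76.
Change in consumer surplus: 57.76 − 90.25 = −32.49.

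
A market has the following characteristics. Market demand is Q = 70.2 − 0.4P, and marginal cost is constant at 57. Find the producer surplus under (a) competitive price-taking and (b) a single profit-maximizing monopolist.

Competition: PS = 0; Monopoly: PS = 1404.225

Inverting demand: P = 175.5 − 2.5Q.
Perfect competition: P = MC = 57, so 175.5 − 2.5Q = 57 and Q = 47.4.
PS = (57 − 57)·47.4 = 0.
Monopoly sets MR = MC: 175.5 − 5Q = 57 ⇒ Q = 23.7, P = 175.5 − 2.5·23.7 = 116.25.
PS = (116.25 − 57)·23.7 = 1404.225.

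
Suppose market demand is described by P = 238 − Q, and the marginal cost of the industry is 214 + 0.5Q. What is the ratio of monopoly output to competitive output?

Q_m/Q_c = 0.6

The monopolist equates marginal revenue to marginal cost: 238 − 2Q = 214 + 0.5Q, so Q = 9.6. From demand, P = 228.4.
Under competition P = MC: 238 − Q = 214 + 0.5Q ⇒ Q = 16, P = 222.
Ratio Q_m/Q_c = 9.6/16 = 0.6.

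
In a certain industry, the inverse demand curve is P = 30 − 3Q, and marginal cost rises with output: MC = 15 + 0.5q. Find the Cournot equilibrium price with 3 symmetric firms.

P = 19.2

In a 3-firm Cournot equilibrium, symmetry and the first-order condition give q = (30 − 15)/(12.5) = 1.2. So Q = 3.6 and P = 19.2.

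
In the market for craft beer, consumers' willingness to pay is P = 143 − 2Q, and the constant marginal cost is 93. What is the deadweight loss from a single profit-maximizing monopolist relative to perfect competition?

DWL = 156.25

Competitive firms price at marginal cost: P = 93, giving Q = 25.
Monopoly sets MR = MC: 143 − 4Q = 93 ⇒ Q = 12.5, P = 143 − 2·12.5 = 118.
DWL is the triangle between Q = 12.5 and Q = 25: ½·(25 − 12.5)·(118 − 93) = 156.25.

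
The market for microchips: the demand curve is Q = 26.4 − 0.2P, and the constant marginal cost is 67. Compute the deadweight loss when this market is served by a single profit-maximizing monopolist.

Inverting demand: P = 132 − 5Q.
Competitive firms price at marginal cost: P = 67, giving Q = 13.
The monopolist equates marginal revenue to marginal cost: 132 − 10Q = 67, so Q = 6.5. From demand, P = 99.5.
DWL is the triangle between Q = 6.5 and Q = 13: ½·(13 − 6.5)·(99.5 − 67) = 105.625.

DWL = 105.625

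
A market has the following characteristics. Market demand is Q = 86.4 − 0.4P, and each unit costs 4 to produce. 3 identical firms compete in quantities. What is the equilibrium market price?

P = 57

Inverting demand: P = 216 − 2.5Q.
In a 3-firm Cournot equilibrium, symmetry and the first-order condition give q = (216 − 4)/(10) = 21.2. So Q = 63.6 and P = 57.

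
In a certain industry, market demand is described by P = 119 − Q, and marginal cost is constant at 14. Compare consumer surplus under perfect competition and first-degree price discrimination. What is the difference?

Competitive firms price at marginal cost: P = 14, giving Q = 105.
CS = ½·(119 − 14)·105 = 5512.5.
A perfectly discriminating monopolist sells every unit with P(Q) ≥ MC(Q), so output equals the competitive quantity Q = 105. Each buyer pays their reservation price, so CS = 0 and the firm captures all surplus.
CS = 0.
Change in consumer surplus: 0 − 5512.5 = −5512.5.

CS falls by 5512.5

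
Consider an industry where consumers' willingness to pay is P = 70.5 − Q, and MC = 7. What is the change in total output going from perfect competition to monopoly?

Total output falls by 31.75

Under competition P = MC = 7, so Q = (70.5 − 7)/1 = 63.5.
The monopolist equates marginal revenue to marginal cost: 70.5 − 2Q = 7, so Q = 31.75. From demand, P = 38.75.
Change in total output: 31.75 − 63.5 = −31.75.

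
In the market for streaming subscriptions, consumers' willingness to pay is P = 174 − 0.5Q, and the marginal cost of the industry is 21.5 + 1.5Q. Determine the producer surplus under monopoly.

The monopolist equates marginal revenue to marginal cost: 174 − Q = 21.5 + 1.5Q, so Q = 61. From demand, P = 143.5.
PS = P·Q − VC(Q) = 143.5·61 − (21.5·61 + ½·1.5·61²) = 4651.25.

PS = 4651.25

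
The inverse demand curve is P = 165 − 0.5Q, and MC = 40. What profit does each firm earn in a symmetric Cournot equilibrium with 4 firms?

With 4 symmetric Cournot firms, each firm's FOC gives 165 − 2.5q = 40, so q = 50, Q = 4·50 = 200, and P = 65.
Each firm's profit = (65 − 40)·50 = 1250.

π_i = 1250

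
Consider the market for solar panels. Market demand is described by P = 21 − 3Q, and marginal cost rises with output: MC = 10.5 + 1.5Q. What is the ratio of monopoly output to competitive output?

Q_m/Q_c = 0.6

Monopoly sets MR = MC: 21 − 6Q = 10.5 + 1.5Q ⇒ Q = 1.4, P = 21 − 3·1.4 = 16.8.
Under competition P = MC: 21 − 3Q = 10.5 + 1.5Q ⇒ Q = 7/3, P = 14.
Ratio Q_m/Q_c = 1.4/(7/3) = 0.6.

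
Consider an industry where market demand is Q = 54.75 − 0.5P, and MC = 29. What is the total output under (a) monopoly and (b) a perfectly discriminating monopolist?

Inverting demand: P = 109.5 − 2Q.
The monopolist equates marginal revenue to marginal cost: 109.5 − 4Q = 29, so Q = 20.125. From demand, P = 69.25.
With perfect price discrimination, output is the efficient level Q = 40.25 (where demand meets MC), but every buyer pays their willingness to pay: CS = 0 and PS = total surplus.

Monopoly: Q = 20.125; Perfect PD: Q = 40.25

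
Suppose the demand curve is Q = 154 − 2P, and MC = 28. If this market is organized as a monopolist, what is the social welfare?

TS = 1800.75

Inverting demand: P = 77 − 0.5Q.
Monopoly sets MR = MC: 77 − Q = 28 ⇒ Q = 49, P = 77 − 0.5·49 = 52.5.
CS = ½·(77 − 52.5)·49 = 600.25; PS = (52.5 − 28)·49 = 1200.5; TS = 1800.75.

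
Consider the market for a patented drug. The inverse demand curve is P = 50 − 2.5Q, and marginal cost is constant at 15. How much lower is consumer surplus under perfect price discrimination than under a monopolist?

CS falls by 61.25

The monopolist equates marginal revenue to marginal cost: 50 − 5Q = 15, so Q = 7. From demand, P = 32.5.
CS = ½·(50 − 32.5)·7 = 61.25.
Under first-degree price discrimination the firm charges each unit its demand price and produces up to where P = MC, i.e. Q = 14. Consumer surplus is zero; producer surplus equals total surplus.
CS = 0.
Change in consumer surplus: 0 − 61.25 = −61.25.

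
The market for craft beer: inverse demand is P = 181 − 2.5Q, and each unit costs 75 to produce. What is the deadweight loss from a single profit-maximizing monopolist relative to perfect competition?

DWL = 561.8

Competitive firms price at marginal cost: P = 75, giving Q = 42.4.
The monopolist equates marginal revenue to marginal cost: 181 − 5Q = 75, so Q = 21.2. From demand, P = 128.
DWL is the triangle between Q = 21.2 and Q = 42.4: ½·(42.4 − 21.2)·(128 − 75) = 561.8.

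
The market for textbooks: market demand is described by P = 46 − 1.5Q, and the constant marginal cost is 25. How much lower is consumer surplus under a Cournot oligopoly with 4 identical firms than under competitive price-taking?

Perfect competition: P = MC = 25, so 46 − 1.5Q = 25 and Q = 14.
CS = ½·(46 − 25)·14 = 147.
Cournot with 4 identical firms: the symmetric best-response condition is 46 − 7.5q = 25. Each firm produces q = 2.8, total output Q = 11.2, price P = 29.2.
CS = ½·(46 − 29.2)·11.2 = 94.08.
Change in consumer surplus: 94.08 − 147 = −52.92.

Consumer surplus falls by 52.92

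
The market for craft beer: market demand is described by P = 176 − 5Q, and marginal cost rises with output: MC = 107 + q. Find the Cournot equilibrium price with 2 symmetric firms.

In a 2-firm Cournot equilibrium, symmetry and the first-order condition give q = (176 − 107)/(16) = 69/16. So Q = 8.625 and P = 132.875.

P = 132.875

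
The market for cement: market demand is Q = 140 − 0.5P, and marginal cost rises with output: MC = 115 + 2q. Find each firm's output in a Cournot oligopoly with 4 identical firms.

Inverting demand: P = 280 − 2Q.
Cournot with 4 identical firms: the symmetric best-response condition is 280 − 10q = 115 + 2q. Each firm produces q = 13.75, total output Q = 55, price P = 170.

q_i = 13.75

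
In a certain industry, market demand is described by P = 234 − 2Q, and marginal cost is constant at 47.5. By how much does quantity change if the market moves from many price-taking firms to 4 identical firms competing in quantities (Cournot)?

Competitive firms price at marginal cost: P = 47.5, giving Q = 93.25.
In a 4-firm Cournot equilibrium, symmetry and the first-order condition give q = (234 − 47.5)/(10) = 18.65. So Q = 74.6 and P = 84.8.
Change in quantity: 74.6 − 93.25 = −18.65.

Q falls by 18.65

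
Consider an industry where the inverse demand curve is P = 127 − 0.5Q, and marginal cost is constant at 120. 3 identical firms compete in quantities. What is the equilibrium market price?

With 3 symmetric Cournot firms, each firm's FOC gives 127 − 2q = 120, so q = 3.5, Q = 3·3.5 = 10.5, and P = 121.75.

P = 121.75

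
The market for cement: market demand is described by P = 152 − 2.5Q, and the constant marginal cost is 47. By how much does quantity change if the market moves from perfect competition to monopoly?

Quantity falls by 21

Competitive firms price at marginal cost: P = 47, giving Q = 42.
A monopolist chooses Q where MR = MC. MR = 152 − 5Q; setting this equal to 47 gives Q = 21 and P = 99.5.
Change in quantity: 21 − 42 = −21.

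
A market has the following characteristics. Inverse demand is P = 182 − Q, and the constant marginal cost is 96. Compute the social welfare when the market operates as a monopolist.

TS = 2773.5

Monopoly sets MR = MC: 182 − 2Q = 96 ⇒ Q = 43, P = 182 − 43 = 139.
CS = ½·(182 − 139)·43 = 924.5; PS = (139 − 96)·43 = 1849; TS = 2773.5.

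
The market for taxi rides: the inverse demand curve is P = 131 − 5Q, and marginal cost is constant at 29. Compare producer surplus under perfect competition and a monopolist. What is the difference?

PS rises by 520.2

Under competition P = MC = 29, so Q = (131 − 29)/5 = 20.4.
PS = (29 − 29)·20.4 = 0.
The monopolist equates marginal revenue to marginal cost: 131 − 10Q = 29, so Q = 10.2. From demand, P = 80.
PS = (80 − 29)·10.2 = 520.2.
Change in producer surplus: 520.2 − 0 = 520.2.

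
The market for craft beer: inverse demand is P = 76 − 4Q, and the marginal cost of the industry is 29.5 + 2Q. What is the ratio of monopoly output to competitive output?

A monopolist chooses Q where MR = MC. MR = 76 − 8Q; setting this equal to 29.5 + 2Q gives Q = 4.65 and P = 57.4.
Competitive equilibrium sets price equal to marginal cost: 76 − 4Q = 29.5 + 2Q, so Q = 7.75 and P = 45.
Ratio Q_m/Q_c = 4.65/7.75 = 0.6.

Q_m/Q_c = 0.6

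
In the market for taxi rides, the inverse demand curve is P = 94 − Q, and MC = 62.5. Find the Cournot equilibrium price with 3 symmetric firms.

In a 3-firm Cournot equilibrium, symmetry and the first-order condition give q = (94 − 62.5)/(4) = 7.875. So Q = 23.625 and P = 70.375.

P = 70.375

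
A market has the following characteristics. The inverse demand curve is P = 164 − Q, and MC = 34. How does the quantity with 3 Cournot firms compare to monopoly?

Cournot: Q = 97.5; Monopoly: Q = 65

With 3 symmetric Cournot firms, each firm's FOC gives 164 − 4q = 34, so q = 32.5, Q = 3·32.5 = 97.5, and P = 66.5.
The monopolist equates marginal revenue to marginal cost: 164 − 2Q = 34, so Q = 65. From demand, P = 99.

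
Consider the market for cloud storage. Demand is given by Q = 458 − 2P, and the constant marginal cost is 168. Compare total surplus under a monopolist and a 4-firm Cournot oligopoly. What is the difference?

Total surplus rises by 781.41

Inverting demand: P = 229 − 0.5Q.
A monopolist chooses Q where MR = MC. MR = 229 − Q; setting this equal to 168 gives Q = 61 and P = 198.5.
CS = ½·(229 − 198.5)·61 = 930.25; PS = (198.5 − 168)·61 = 1860.5; TS = 2790.75.
In a 4-firm Cournot equilibrium, symmetry and the first-order condition give q = (229 − 168)/(2.5) = 24.4. So Q = 97.6 and P = 180.2.
CS = ½·(229 − 180.2)·97.6 = 2381.44; PS = (180.2 − 168)·97.6 = 1190.72; TS = 3572.16.
Change in total surplus: 3572.16 − 2790.75 = 781.41.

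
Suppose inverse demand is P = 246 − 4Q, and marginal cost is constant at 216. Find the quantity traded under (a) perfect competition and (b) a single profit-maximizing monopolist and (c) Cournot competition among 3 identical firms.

Competition: Q = 7.5; Monopoly: Q = 3.75; Cournot: Q = 5.625

Perfect competition: P = MC = 216, so 246 − 4Q = 216 and Q = 7.5.
A monopolist chooses Q where MR = MC. MR = 246 − 8Q; setting this equal to 216 gives Q = 3.75 and P = 231.
In a 3-firm Cournot equilibrium, symmetry and the first-order condition give q = (246 − 216)/(16) = 1.875. So Q = 5.625 and P = 223.5.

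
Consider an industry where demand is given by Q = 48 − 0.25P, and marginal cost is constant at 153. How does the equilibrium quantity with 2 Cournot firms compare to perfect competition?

Inverting demand: P = 192 − 4Q.
In a 2-firm Cournot equilibrium, symmetry and the first-order condition give q = (192 − 153)/(12) = 3.25. So Q = 6.5 and P = 166.
Perfect competition: P = MC = 153, so 192 − 4Q = 153 and Q = 9.75.

Cournot: Q = 6.5; Competition: Q = 9.75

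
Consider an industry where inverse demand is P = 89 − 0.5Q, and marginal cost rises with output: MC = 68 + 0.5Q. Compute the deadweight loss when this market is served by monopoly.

DWL = 24.5

Under competition P = MC: 89 − 0.5Q = 68 + 0.5Q ⇒ Q = 21, P = 78.5.
The monopolist equates marginal revenue to marginal cost: 89 − Q = 68 + 0.5Q, so Q = 14. From demand, P = 82.
CS = ½·(89 − 78.5)·21 = 110.25; PS = (78.5·21 − 68·21 − ½·0.5·21²) = 110.25; TS = 220.5.
CS = ½·(89 − 82)·14 = 49; PS = (82·14 − 68·14 − ½·0.5·14²) = 147; TS = 196.
DWL = 220.5 − 196 = 24.5.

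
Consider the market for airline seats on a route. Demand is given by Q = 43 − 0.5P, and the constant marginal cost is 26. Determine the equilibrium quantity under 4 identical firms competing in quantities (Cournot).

Q = 24

Inverting demand: P = 86 − 2Q.
In a 4-firm Cournot equilibrium, symmetry and the first-order condition give q = (86 − 26)/(10) = 6. So Q = 24 and P = 38.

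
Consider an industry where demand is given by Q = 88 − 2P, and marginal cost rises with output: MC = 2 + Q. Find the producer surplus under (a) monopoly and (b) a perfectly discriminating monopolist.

Inverting demand: P = 44 − 0.5Q.
The monopolist equates marginal revenue to marginal cost: 44 − Q = 2 + Q, so Q = 21. From demand, P = 33.5.
PS = P·Q − VC(Q) = 33.5·21 − (2·21 + ½·1·21²) = 441.
Under first-degree price discrimination the firm charges each unit its demand price and produces up to where P = MC, i.e. Q = 28. Consumer surplus is zero; producer surplus equals total surplus.
PS = ½·(44 − 2)·28 = 588.

Monopoly: PS = 441; Perfect PD: PS = 588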